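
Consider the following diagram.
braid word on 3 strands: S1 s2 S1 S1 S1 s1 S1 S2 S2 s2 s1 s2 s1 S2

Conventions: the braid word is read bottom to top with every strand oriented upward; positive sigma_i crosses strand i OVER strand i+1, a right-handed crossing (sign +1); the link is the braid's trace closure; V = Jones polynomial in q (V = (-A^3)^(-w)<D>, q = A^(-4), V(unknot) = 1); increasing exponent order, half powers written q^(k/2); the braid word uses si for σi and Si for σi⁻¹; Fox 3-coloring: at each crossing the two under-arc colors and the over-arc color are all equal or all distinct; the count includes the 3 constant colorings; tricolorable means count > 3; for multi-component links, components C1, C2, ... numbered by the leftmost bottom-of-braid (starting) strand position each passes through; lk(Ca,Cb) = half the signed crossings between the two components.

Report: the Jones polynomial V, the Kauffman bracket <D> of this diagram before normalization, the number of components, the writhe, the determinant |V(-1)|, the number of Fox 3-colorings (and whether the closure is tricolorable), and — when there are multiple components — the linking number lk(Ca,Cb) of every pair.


V(q) = -q^-4 + q^-3 + q^-1
bracket: A^-2 + A^6 - A^10, w = -2
1 component, writhe -2, over 14 crossings
det 3, colorings 9 of 3^14 — tricolorable
observation: the word shrinks to σ1⁻¹ σ2 σ1⁻¹ σ1⁻¹ σ1⁻¹ σ2⁻¹ σ1 σ2 σ1 σ2⁻¹ after cancelling


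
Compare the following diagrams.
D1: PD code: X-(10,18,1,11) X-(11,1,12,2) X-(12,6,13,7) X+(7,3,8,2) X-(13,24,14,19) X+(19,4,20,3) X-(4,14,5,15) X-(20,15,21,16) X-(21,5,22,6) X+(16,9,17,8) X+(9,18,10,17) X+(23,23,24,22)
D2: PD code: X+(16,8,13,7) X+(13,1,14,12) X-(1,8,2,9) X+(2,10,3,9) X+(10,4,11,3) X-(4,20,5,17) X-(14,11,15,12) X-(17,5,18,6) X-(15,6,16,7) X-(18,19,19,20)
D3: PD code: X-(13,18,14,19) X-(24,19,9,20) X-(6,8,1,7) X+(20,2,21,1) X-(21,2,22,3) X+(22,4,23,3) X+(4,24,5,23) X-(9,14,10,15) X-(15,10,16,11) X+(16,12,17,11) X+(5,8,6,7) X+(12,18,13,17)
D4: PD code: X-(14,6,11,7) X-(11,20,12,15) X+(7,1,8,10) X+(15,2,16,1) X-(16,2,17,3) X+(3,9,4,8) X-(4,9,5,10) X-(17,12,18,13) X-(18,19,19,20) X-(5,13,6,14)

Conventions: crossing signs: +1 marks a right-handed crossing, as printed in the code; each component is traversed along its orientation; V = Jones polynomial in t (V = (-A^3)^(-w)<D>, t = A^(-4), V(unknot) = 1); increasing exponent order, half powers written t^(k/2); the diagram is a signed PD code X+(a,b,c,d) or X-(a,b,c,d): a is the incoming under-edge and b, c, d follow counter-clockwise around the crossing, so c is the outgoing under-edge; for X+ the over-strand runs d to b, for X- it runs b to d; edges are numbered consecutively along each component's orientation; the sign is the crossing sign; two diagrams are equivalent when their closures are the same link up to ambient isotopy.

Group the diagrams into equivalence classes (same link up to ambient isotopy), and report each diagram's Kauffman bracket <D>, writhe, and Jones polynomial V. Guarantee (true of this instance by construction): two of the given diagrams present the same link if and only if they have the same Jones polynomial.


grouping into links: {D1, D4} | {D2} | {D3}
V(D1) = t^-5 + 2t^-3 + t^-1  (w -2, c 12, <D> = A^-2 + 2A^6 + A^14)
D2 (bracket A^-6 + A^-2 + A^2 + A^6; 10 crossings at w = -2): V = t^-3 + t^-2 + t^-1 + 1
V(D3) = 1 + t + t^2 + t^3  [12 crossings, <D> = A^-12 + A^-8 + A^-4 + 1, w = 0]
V(D4) = t^-5 + 2t^-3 + t^-1  [10 crossings, <D> = A^-8 + 2 + A^8, w = -4]
why: 3 values of V(t) split the 4 diagrams


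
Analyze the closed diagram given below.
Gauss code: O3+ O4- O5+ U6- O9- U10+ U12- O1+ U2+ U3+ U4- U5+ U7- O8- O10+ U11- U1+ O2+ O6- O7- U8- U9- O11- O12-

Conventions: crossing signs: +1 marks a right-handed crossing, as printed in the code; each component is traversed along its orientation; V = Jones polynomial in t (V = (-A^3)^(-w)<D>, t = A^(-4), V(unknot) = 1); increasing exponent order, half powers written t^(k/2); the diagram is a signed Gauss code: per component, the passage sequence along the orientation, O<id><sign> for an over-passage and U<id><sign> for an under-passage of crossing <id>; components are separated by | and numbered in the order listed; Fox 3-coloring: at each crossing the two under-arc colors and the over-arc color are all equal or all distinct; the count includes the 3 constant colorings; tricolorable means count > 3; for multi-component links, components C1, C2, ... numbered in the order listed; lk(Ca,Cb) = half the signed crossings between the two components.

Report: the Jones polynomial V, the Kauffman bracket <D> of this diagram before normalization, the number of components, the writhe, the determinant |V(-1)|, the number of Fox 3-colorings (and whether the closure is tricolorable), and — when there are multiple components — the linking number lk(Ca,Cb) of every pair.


Jones polynomial: V(t) = -t^-5 + t^-4 - t^-3 + 2t^-2 - t^-1 + 2 - t
<D> = -A^-10 + 2A^-6 - A^-2 + 2A^2 - A^6 + A^10 - A^14; writhe -2
components 1, writhe -2 (12 crossings)
3-colorings: 9 of 3^12, det 9 — tricolorable
note: V spans 6 powers of t: at least 6 crossings in any diagram


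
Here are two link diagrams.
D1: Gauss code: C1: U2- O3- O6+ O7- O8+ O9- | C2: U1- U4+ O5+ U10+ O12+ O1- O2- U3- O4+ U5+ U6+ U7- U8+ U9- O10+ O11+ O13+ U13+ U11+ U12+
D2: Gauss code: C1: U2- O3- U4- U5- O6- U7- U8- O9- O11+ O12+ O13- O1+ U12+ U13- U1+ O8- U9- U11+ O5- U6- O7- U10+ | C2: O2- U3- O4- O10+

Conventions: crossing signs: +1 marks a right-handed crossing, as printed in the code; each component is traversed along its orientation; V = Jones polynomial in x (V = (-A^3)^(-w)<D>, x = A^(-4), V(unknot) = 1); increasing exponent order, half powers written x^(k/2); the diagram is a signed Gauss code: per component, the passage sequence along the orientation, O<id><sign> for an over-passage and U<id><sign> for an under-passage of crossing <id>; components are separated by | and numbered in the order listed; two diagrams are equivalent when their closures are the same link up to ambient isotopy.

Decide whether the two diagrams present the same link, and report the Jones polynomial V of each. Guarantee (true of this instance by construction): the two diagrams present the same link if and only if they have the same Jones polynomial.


equivalent: no
V(D1) = -x^(-3/2) - 2x^(1/2) + x^(3/2) - x^(5/2) + x^(7/2)  (w +3, c 13, <D> = -A^-5 + A^-1 - A^3 + 2A^7 + A^15)
D2 (bracket A^-9 + 2A^-1 - A^3 + A^7 - A^11; 13 crossings at w = -5): V = x^(-13/2) - x^(-11/2) + x^(-9/2) - 2x^(-7/2) - x^(-3/2)
why: 2 classes among 2 diagrams; unequal V(x) rules out equality


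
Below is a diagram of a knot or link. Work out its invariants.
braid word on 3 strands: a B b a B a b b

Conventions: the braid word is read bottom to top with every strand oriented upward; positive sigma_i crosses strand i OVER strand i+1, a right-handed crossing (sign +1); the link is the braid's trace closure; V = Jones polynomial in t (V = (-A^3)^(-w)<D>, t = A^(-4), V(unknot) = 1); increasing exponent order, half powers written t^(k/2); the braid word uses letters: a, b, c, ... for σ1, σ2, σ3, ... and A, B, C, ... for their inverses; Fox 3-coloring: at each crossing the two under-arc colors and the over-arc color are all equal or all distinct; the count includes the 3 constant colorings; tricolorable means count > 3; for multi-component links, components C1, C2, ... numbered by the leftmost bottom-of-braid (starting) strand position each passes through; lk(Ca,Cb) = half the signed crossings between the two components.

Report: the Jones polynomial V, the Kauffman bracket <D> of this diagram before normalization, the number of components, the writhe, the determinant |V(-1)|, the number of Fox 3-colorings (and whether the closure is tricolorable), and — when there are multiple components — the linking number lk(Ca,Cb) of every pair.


Jones polynomial: V(t) = t - t^2 + 2t^3 - t^4 + t^5 - t^6
<D> = -A^-12 + A^-8 - A^-4 + 2 - A^4 + A^8; writhe +4
components 1, writhe +4 (8 crossings)
3-colorings: 3 of 3^8, det 7 — not tricolorable
note: free reduction leaves σ1 σ1 σ2⁻¹ σ1 σ2 σ2 of the original 8 letters


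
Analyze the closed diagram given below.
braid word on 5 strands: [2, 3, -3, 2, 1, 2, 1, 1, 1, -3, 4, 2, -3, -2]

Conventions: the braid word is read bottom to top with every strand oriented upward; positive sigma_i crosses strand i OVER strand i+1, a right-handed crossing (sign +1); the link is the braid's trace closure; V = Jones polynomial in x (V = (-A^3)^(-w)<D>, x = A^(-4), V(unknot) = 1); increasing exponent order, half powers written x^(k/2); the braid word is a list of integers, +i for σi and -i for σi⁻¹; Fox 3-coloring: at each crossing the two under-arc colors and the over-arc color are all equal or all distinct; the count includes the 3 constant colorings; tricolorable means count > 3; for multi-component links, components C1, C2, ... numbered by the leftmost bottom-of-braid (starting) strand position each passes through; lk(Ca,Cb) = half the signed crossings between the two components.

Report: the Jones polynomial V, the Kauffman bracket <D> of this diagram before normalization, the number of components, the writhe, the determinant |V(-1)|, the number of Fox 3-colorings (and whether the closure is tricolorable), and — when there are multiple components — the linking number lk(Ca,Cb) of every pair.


Jones polynomial: V(x) = 1 - x + 2x^2 - 2x^3 + 3x^4 - 3x^5 + 2x^6 - 2x^7 + x^8
<D> = A^-14 - 2A^-10 + 2A^-6 - 3A^-2 + 3A^2 - 2A^6 + 2A^10 - A^14 + A^18; writhe +6
components 1, writhe +6 (14 crossings)
3-colorings: 3 of 3^14, det 17 — not tricolorable
note: free reduction leaves σ2 σ2 σ1 σ2 σ1 σ1 σ1 σ3⁻¹ σ4 σ2 σ3⁻¹ σ2⁻¹ of the original 14 letters


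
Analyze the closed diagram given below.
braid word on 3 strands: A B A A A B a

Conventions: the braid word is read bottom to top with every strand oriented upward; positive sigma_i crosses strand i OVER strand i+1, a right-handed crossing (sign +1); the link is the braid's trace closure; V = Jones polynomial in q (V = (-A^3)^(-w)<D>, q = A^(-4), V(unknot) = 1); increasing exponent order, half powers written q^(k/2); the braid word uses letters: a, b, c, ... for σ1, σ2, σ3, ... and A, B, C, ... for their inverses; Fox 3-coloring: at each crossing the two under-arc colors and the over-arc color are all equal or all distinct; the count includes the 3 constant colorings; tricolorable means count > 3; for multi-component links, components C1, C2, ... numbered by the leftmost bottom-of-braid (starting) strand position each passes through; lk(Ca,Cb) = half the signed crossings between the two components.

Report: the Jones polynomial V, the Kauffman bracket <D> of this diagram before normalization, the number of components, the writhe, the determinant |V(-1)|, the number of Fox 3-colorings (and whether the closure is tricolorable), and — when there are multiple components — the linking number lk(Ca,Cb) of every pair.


V(q) = q^(-13/2) - q^(-11/2) + q^(-9/2) - 2q^(-7/2) - q^(-3/2)
bracket: A^-9 + 2A^-1 - A^3 + A^7 - A^11, w = -5
2 components, writhe -5, over 7 crossings
lk(C1,C2) = -1
det 6, colorings 9 of 3^7 — tricolorable
observation: |V(-1)| = 6: so tricolorable, since 3 divides 6


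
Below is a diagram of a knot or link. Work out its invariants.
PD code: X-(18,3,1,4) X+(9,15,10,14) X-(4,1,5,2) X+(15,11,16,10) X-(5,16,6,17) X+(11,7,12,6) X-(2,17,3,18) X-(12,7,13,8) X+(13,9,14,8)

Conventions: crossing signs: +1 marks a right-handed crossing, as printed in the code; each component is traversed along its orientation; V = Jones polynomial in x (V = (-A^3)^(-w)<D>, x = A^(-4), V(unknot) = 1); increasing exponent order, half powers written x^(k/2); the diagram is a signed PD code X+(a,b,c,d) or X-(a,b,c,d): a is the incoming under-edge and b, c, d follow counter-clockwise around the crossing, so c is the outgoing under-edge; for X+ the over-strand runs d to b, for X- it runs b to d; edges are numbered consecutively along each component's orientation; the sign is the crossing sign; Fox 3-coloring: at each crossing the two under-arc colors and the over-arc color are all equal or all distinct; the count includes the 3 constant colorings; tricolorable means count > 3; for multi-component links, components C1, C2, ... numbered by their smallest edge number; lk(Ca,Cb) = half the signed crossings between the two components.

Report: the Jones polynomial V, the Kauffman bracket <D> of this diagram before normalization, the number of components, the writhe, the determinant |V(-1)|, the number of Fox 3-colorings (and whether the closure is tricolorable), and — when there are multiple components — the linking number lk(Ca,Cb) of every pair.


V(x) = -x^-3 + x^-2 - x^-1 + 3 - x + x^2 - x^3
bracket: A^-15 - A^-11 + A^-7 - 3A^-3 + A - A^5 + A^9, w = -1
1 component, writhe -1, over 9 crossings
det 9, colorings 27 of 3^9 — tricolorable
observation: the span of V is 6, forcing >= 6 crossings in any diagram


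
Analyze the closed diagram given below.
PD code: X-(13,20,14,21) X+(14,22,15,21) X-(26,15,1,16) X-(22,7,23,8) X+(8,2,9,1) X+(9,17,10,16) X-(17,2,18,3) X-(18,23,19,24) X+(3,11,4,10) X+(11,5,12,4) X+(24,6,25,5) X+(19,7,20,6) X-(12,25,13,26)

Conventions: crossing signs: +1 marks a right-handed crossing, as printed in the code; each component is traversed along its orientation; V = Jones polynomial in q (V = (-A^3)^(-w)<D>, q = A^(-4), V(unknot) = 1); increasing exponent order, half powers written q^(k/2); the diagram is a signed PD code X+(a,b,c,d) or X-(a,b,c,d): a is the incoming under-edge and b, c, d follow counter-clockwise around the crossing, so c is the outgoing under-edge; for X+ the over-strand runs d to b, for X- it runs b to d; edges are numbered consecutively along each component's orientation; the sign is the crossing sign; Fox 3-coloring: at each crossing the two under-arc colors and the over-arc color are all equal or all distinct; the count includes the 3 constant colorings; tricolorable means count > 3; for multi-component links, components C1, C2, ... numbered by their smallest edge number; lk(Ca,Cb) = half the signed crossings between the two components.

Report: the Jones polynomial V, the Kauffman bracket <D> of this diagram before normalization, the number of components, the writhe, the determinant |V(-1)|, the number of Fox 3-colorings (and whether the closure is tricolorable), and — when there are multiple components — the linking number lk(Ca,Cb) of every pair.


V(q) = -q^-1 + 2 - q + 2q^2 - q^3 + q^4 - q^5
bracket: A^-17 - A^-13 + A^-9 - 2A^-5 + A^-1 - 2A^3 + A^7, w = +1
1 component, writhe +1, over 13 crossings
det 9, colorings 9 of 3^13 — tricolorable
observation: w = +1 shifts under R1 moves; the (-A^3)^(-1) factor cancels that in V


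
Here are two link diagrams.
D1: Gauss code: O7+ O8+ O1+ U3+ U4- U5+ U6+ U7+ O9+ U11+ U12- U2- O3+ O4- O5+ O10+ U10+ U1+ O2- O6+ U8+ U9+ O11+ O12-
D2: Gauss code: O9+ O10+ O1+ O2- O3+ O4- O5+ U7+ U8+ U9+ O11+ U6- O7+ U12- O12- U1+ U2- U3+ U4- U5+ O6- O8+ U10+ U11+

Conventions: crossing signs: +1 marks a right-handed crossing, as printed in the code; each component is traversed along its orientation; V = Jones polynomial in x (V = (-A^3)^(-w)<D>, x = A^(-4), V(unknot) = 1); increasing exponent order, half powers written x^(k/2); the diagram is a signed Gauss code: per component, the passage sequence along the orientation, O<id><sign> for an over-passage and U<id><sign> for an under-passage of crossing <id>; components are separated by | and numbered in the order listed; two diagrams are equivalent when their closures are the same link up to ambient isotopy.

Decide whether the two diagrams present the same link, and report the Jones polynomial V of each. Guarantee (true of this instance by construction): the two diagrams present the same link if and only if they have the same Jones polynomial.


equivalent: yes
D1 (bracket -A^-6 + A^-2 - A^2 + 2A^6 - A^10 + A^14; 12 crossings at w = +6): V = x - x^2 + 2x^3 - x^4 + x^5 - x^6
V(D2) = x - x^2 + 2x^3 - x^4 + x^5 - x^6  (w +4, c 12, <D> = -A^-12 + A^-8 - A^-4 + 2 - A^4 + A^8)
key observation: one V(x) for all 2 diagrams — one class (guaranteed)


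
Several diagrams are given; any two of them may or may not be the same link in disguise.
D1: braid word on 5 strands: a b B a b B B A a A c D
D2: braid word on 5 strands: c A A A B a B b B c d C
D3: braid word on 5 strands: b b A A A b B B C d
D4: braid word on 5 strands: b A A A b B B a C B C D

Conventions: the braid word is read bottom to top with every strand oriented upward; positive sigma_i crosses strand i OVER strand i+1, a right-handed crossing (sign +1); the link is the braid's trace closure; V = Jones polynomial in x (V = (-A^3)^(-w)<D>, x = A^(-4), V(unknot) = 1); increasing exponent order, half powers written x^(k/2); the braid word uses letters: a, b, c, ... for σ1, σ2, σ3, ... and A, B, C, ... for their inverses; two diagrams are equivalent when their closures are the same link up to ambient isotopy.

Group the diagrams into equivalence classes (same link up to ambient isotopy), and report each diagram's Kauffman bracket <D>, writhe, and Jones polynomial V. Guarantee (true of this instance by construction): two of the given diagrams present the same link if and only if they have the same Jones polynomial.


equivalence classes: {D1} | {D2, D4} | {D3}
D1 (bracket 1; 12 crossings at w = 0): V = 1
V(D2) = -x^-6 + x^-5 - x^-4 + 2x^-3 - x^-2 + x^-1  [12 crossings, <D> = A^-2 - A^2 + 2A^6 - A^10 + A^14 - A^18, w = -2]
D3 (bracket A^-2 + A^6 - A^10; 10 crossings at w = -2): V = -x^-4 + x^-3 + x^-1
V(D4) = -x^-6 + x^-5 - x^-4 + 2x^-3 - x^-2 + x^-1  (w -6, c 12, <D> = A^-14 - A^-10 + 2A^-6 - A^-2 + A^2 - A^6)
key observation: comparing 4 Jones polynomials yields 3 groups


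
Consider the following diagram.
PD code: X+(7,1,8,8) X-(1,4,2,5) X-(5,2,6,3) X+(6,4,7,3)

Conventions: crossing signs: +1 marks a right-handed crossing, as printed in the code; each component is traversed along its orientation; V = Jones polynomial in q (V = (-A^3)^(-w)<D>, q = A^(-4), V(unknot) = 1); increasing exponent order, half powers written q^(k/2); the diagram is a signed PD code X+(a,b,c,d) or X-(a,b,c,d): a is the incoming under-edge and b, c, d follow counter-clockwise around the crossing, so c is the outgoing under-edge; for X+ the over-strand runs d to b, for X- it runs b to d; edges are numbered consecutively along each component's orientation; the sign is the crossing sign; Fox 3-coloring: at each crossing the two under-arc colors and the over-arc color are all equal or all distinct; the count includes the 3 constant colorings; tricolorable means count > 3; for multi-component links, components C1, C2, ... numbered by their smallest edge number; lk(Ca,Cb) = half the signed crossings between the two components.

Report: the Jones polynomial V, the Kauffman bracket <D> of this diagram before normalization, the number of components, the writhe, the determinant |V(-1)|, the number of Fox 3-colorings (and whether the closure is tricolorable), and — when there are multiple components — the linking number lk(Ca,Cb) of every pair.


Jones polynomial: V(q) = 1
<D> = 1; writhe 0
components 1, writhe 0 (4 crossings)
3-colorings: 3 of 3^4, det 1 — not tricolorable
note: det 1 = |V(-1)|; not divisible by 3, so not tricolorable


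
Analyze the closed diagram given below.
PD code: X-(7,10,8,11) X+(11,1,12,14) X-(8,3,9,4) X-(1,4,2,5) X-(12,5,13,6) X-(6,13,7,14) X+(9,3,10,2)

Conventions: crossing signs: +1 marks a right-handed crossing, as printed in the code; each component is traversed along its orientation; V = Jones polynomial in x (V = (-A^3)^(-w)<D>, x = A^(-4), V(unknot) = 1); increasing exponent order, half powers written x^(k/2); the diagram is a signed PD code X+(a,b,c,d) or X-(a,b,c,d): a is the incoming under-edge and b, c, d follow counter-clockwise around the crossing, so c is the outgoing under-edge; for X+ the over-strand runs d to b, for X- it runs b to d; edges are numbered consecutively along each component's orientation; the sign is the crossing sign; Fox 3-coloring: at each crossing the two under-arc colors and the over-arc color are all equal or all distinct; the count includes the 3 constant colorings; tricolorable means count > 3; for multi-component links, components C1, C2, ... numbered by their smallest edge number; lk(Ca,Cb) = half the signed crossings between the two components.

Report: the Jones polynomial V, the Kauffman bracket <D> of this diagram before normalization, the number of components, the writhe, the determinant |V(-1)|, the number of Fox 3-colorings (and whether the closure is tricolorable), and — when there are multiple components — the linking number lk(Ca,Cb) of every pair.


Jones polynomial: V(x) = 1
<D> = -A^-9; writhe -3
components 1, writhe -3 (7 crossings)
3-colorings: 3 of 3^7, det 1 — not tricolorable
note: w = -3 shifts under R1 moves; the (-A^3)^(3) factor cancels that in V


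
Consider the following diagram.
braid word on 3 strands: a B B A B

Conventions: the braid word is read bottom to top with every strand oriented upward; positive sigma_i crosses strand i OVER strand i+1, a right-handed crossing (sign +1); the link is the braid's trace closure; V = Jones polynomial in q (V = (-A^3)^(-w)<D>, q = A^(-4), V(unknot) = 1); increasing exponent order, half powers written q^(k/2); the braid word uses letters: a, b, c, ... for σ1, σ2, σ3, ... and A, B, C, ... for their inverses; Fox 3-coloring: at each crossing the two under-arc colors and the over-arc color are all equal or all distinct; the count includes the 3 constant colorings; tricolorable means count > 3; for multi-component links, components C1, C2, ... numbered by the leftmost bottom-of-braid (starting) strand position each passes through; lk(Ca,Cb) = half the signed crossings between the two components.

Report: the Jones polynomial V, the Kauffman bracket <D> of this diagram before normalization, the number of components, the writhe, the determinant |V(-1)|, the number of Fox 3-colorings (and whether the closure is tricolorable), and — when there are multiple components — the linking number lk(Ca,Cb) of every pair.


V(q) = -q^(-5/2) - q^(-1/2)
bracket: A^-7 + A, w = -3
2 components, writhe -3, over 5 crossings
lk(C1,C2) = -1
det 2, colorings 3 of 3^5 — not tricolorable
observation: |V(-1)| = 2: so not tricolorable, since 3 does not divide 2


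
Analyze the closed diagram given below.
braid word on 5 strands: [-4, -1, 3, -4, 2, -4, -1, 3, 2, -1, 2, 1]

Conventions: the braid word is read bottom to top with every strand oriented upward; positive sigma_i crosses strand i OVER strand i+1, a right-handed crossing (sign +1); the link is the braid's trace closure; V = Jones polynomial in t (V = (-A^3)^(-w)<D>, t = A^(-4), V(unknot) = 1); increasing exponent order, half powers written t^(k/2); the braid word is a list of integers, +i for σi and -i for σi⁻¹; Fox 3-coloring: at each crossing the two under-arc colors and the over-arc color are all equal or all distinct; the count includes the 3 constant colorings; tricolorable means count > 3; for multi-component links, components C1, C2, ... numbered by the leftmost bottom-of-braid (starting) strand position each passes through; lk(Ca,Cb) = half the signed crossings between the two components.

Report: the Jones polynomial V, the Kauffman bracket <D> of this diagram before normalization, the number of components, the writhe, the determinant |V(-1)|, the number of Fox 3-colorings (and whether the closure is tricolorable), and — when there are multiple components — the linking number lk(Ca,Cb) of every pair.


V = -t^-5 + 3t^-4 - 5t^-3 + 7t^-2 - 8t^-1 + 9 - 7t + 5t^2 - 3t^3 + t^4
<D> = A^-16 - 3A^-12 + 5A^-8 - 7A^-4 + 9 - 8A^4 + 7A^8 - 5A^12 + 3A^16 - A^20 (w = 0)
1 component over 12 crossings, w = 0
3 Fox colorings among 3^12, |V(-1)| = 49: not tricolorable
why: w = 0 (over 12 crossings) is diagram-only; (-A^3)^(0) removes it from V


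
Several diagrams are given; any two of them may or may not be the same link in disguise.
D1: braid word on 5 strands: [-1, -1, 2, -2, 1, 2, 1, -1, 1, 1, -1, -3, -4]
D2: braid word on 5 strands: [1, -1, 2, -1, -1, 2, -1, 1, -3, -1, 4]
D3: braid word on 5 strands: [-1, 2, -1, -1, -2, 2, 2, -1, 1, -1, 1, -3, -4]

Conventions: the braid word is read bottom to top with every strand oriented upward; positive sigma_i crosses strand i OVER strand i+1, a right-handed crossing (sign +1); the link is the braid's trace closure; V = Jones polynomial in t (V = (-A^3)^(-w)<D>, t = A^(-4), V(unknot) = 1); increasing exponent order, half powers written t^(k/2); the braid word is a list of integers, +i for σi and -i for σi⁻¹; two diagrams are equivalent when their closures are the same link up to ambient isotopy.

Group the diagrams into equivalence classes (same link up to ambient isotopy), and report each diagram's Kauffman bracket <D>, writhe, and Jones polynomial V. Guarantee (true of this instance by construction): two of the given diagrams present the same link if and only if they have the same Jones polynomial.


grouping into links: {D1} | {D2, D3}
V(D1) = -t^(-1/2) - t^(1/2)  (w -1, c 13, <D> = A^-5 + A^-1)
D2 (bracket A^-9 - A^-5 + 2A^-1 - A^3 + 2A^7 - A^11; 11 crossings at w = -1): V = t^(-7/2) - 2t^(-5/2) + t^(-3/2) - 2t^(-1/2) + t^(1/2) - t^(3/2)
V(D3) = t^(-7/2) - 2t^(-5/2) + t^(-3/2) - 2t^(-1/2) + t^(1/2) - t^(3/2)  [13 crossings, <D> = A^-15 - A^-11 + 2A^-7 - A^-3 + 2A - A^5, w = -3]
why: 2 values of V(t) split the 3 diagrams


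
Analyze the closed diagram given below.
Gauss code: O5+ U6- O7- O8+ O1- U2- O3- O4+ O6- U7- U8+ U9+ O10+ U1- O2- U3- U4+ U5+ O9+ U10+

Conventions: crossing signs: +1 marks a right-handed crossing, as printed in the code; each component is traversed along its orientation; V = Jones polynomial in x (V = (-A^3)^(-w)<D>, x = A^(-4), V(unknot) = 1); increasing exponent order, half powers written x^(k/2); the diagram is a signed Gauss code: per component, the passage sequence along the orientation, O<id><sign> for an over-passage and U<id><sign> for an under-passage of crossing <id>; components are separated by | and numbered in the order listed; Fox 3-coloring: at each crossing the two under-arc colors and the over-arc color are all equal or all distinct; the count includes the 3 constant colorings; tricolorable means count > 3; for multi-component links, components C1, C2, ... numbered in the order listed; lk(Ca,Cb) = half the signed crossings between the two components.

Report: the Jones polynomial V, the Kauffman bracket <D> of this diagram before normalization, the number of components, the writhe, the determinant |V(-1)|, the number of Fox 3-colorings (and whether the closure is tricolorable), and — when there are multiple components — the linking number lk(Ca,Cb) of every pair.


V = -x^-3 + 2x^-2 - 2x^-1 + 3 - 2x + 2x^2 - x^3
<D> = -A^-12 + 2A^-8 - 2A^-4 + 3 - 2A^4 + 2A^8 - A^12 (w = 0)
1 component over 10 crossings, w = 0
3 Fox colorings among 3^10, |V(-1)| = 13: not tricolorable
why: w = 0 shifts under R1 moves; the (-A^3)^(0) factor cancels that in V


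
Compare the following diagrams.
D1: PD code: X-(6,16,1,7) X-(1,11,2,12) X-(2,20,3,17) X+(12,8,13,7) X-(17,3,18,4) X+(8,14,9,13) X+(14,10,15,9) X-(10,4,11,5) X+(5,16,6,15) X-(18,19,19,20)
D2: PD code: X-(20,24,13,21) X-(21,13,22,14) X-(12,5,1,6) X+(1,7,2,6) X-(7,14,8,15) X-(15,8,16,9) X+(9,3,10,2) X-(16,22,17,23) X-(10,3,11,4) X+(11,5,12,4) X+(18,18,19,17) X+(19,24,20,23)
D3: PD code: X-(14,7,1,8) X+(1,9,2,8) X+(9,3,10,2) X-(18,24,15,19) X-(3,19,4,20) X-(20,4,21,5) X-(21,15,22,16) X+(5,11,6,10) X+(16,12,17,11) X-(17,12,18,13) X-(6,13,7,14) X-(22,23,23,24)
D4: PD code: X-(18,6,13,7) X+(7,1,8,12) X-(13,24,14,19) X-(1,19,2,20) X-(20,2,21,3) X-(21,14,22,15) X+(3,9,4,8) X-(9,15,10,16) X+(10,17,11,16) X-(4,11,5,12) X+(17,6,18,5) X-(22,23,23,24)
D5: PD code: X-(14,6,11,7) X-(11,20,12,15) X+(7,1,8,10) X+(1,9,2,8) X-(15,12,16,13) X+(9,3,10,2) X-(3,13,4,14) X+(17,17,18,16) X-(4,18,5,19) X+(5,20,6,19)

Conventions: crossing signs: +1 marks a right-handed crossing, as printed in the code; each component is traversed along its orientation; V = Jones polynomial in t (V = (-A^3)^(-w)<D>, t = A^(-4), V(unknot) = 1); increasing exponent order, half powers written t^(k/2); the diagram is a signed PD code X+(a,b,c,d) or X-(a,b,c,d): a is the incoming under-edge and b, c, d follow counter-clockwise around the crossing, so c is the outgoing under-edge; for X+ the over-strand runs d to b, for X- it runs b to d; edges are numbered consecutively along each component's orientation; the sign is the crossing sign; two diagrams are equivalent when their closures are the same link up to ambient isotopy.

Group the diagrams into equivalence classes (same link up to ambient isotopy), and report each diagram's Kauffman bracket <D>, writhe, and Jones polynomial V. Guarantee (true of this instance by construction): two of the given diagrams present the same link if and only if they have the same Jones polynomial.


grouping into links: {D1, D5} | {D2, D3, D4}
V(D1) = t^-4 + 3t^-2 - t^-1 + 3 - 2t + t^2 - t^3  (w -2, c 10, <D> = -A^-18 + A^-14 - 2A^-10 + 3A^-6 - A^-2 + 3A^2 + A^10)
V(D2) = t^-5 + 2t^-3 + t^-1  (w -2, c 12, <D> = A^-2 + 2A^6 + A^14)
V(D3) = t^-5 + 2t^-3 + t^-1  (w -4, c 12, <D> = A^-8 + 2 + A^8)
D4 (bracket A^-8 + 2 + A^8; 12 crossings at w = -4): V = t^-5 + 2t^-3 + t^-1
V(D5) = t^-4 + 3t^-2 - t^-1 + 3 - 2t + t^2 - t^3  (w 0, c 10, <D> = -A^-12 + A^-8 - 2A^-4 + 3 - A^4 + 3A^8 + A^16)
why: V(t) takes 2 values over 5 diagrams, fixing the grouping


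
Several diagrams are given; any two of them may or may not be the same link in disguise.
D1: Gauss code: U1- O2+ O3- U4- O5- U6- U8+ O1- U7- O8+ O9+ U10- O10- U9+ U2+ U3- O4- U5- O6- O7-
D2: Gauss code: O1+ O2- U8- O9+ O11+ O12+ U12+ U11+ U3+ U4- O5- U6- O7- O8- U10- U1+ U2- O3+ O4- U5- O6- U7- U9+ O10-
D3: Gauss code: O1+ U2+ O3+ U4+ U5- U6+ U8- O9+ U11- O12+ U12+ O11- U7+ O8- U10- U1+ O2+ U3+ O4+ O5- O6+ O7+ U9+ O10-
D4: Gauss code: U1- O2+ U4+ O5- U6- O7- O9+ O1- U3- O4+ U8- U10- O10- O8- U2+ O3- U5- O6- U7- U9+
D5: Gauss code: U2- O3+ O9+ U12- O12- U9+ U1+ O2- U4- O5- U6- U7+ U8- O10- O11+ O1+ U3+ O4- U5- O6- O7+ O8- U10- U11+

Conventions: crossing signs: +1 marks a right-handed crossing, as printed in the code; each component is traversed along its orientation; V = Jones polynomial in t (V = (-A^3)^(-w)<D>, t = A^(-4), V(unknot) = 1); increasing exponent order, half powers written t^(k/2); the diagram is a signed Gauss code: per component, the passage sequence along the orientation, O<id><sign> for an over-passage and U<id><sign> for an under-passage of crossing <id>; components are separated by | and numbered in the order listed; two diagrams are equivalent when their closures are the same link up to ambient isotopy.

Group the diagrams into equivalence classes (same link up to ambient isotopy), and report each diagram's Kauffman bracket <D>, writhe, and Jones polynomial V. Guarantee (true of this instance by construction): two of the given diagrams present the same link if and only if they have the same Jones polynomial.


grouping into links: {D1, D2} | {D3} | {D4, D5}
V(D1) = -t^-6 + t^-5 - t^-4 + 2t^-3 - t^-2 + t^-1  (w -4, c 10, <D> = A^-8 - A^-4 + 2 - A^4 + A^8 - A^12)
V(D2) = -t^-6 + t^-5 - t^-4 + 2t^-3 - t^-2 + t^-1  (w -2, c 12, <D> = A^-2 - A^2 + 2A^6 - A^10 + A^14 - A^18)
V(D3) = t - t^2 + 2t^3 - t^4 + t^5 - t^6  (w +4, c 12, <D> = -A^-12 + A^-8 - A^-4 + 2 - A^4 + A^8)
D4 (bracket A^-16 - A^-12 + 2A^-8 - 2A^-4 + 2 - 2A^4 + A^8; 10 crossings at w = -4): V = t^-5 - 2t^-4 + 2t^-3 - 2t^-2 + 2t^-1 - 1 + t
V(D5) = t^-5 - 2t^-4 + 2t^-3 - 2t^-2 + 2t^-1 - 1 + t  [12 crossings, <D> = A^-10 - A^-6 + 2A^-2 - 2A^2 + 2A^6 - 2A^10 + A^14, w = -2]
key observation: V(t) takes 3 values over 5 diagrams, fixing the grouping


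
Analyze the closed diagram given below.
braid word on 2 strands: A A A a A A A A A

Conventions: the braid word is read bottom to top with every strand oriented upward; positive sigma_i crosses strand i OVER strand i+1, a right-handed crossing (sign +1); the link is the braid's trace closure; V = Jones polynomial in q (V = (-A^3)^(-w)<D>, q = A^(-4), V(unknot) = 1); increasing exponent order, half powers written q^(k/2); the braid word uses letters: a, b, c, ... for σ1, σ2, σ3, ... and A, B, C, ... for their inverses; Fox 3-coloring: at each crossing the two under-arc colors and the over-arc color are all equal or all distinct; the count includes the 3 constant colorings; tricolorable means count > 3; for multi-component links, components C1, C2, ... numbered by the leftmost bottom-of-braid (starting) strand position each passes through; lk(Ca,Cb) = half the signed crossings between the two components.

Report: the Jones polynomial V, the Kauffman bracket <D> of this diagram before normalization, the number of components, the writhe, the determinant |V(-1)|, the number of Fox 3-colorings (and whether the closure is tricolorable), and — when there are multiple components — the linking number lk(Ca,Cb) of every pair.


V(q) = -q^-10 + q^-9 - q^-8 + q^-7 - q^-6 + q^-5 + q^-3
bracket: -A^-9 - A^-1 + A^3 - A^7 + A^11 - A^15 + A^19, w = -7
1 component, writhe -7, over 9 crossings
det 7, colorings 3 of 3^9 — not tricolorable
observation: w = -7 (over 9 crossings) is diagram-only; (-A^3)^(7) removes it from V


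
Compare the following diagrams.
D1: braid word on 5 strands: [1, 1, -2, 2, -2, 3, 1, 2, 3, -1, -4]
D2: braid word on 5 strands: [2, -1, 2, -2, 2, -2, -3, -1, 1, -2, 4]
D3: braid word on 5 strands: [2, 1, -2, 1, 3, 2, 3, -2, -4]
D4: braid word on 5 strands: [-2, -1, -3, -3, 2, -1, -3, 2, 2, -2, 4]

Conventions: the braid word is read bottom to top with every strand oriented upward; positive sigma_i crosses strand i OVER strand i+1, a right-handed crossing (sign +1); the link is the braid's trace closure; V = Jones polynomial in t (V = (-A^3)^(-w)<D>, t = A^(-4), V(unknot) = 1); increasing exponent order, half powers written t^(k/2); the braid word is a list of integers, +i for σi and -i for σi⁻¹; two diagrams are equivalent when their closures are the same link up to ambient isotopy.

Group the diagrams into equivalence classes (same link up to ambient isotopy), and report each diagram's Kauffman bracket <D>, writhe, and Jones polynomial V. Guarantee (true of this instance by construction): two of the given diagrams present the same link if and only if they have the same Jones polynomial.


equivalence classes: {D1, D3} | {D2} | {D4}
D1 (bracket A^-9 + A^-1 - A^3 + A^7; 11 crossings at w = +3): V = -t^(1/2) + t^(3/2) - t^(5/2) - t^(9/2)
V(D2) = -t^(-1/2) - t^(1/2)  (w -1, c 11, <D> = A^-5 + A^-1)
V(D3) = -t^(1/2) + t^(3/2) - t^(5/2) - t^(9/2)  (w +3, c 9, <D> = A^-9 + A^-1 - A^3 + A^7)
V(D4) = t^(-13/2) - t^(-11/2) + t^(-9/2) - 2t^(-7/2) - t^(-3/2)  (w -3, c 11, <D> = A^-3 + 2A^5 - A^9 + A^13 - A^17)
key observation: comparing 4 Jones polynomials yields 3 groups


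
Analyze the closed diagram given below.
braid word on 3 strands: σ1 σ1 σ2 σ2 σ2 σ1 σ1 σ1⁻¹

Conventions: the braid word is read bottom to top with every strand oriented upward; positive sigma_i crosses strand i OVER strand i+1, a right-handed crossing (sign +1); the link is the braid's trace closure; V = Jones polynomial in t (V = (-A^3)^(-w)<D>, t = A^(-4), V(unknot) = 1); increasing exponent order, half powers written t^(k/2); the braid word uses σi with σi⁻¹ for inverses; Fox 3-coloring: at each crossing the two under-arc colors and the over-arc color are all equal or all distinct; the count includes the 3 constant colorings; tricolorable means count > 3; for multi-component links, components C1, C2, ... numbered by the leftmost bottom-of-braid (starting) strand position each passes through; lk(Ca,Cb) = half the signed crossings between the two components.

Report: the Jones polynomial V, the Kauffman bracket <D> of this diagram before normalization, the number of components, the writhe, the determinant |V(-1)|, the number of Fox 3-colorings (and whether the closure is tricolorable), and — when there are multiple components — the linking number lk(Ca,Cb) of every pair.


V = t^2 + 2t^4 - 2t^5 + t^6 - 2t^7 + t^8
<D> = A^-14 - 2A^-10 + A^-6 - 2A^-2 + 2A^2 + A^10 (w = +6)
1 component over 8 crossings, w = +6
27 Fox colorings among 3^8, |V(-1)| = 9: tricolorable
why: det 9 = |V(-1)|; divisible by 3, so tricolorable


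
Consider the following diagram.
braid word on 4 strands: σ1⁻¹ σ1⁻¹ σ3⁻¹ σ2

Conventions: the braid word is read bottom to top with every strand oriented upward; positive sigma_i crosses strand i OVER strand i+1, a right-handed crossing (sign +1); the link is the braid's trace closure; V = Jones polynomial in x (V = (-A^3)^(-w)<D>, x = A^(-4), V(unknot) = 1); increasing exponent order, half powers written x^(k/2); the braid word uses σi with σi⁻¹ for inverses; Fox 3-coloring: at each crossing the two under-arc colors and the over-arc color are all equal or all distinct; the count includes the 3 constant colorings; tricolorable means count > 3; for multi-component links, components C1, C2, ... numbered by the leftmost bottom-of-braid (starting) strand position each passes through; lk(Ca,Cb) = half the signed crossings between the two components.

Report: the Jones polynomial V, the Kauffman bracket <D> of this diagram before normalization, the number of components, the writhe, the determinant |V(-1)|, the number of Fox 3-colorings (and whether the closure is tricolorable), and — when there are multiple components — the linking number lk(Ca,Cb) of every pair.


Jones polynomial: V(x) = -x^(-5/2) - x^(-1/2)
<D> = -A^-4 - A^4; writhe -2
components 2, writhe -2 (4 crossings)
linking number lk(C1,C2) = -1
3-colorings: 3 of 3^4, det 2 — not tricolorable
note: det 2 = |V(-1)|; not divisible by 3, so not tricolorable


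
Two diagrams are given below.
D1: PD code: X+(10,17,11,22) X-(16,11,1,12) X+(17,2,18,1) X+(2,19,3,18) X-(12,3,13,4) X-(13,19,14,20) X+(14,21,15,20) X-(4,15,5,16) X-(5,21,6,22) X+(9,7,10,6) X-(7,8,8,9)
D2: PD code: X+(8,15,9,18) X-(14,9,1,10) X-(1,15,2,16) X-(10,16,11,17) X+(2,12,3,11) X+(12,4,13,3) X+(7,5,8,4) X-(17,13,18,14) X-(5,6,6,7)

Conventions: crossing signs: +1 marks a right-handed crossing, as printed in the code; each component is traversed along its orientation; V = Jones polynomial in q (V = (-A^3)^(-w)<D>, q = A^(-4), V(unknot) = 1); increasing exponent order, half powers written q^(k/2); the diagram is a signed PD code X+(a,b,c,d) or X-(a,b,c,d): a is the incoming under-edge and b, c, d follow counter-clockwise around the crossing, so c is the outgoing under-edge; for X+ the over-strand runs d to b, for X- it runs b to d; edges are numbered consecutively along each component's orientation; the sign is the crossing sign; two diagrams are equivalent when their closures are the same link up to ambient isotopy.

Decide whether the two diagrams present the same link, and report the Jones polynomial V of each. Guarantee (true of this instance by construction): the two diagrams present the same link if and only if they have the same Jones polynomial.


equivalent: no
D1 (bracket A^-9 + 2A^-1 - A^3 + A^7 - A^11; 11 crossings at w = -1): V = q^(-7/2) - q^(-5/2) + q^(-3/2) - 2q^(-1/2) - q^(3/2)
D2 (bracket A^-1 + A^7; 9 crossings at w = -1): V = -q^(-5/2) - q^(-1/2)
key observation: V(q) takes 2 values over 2 diagrams, fixing the grouping


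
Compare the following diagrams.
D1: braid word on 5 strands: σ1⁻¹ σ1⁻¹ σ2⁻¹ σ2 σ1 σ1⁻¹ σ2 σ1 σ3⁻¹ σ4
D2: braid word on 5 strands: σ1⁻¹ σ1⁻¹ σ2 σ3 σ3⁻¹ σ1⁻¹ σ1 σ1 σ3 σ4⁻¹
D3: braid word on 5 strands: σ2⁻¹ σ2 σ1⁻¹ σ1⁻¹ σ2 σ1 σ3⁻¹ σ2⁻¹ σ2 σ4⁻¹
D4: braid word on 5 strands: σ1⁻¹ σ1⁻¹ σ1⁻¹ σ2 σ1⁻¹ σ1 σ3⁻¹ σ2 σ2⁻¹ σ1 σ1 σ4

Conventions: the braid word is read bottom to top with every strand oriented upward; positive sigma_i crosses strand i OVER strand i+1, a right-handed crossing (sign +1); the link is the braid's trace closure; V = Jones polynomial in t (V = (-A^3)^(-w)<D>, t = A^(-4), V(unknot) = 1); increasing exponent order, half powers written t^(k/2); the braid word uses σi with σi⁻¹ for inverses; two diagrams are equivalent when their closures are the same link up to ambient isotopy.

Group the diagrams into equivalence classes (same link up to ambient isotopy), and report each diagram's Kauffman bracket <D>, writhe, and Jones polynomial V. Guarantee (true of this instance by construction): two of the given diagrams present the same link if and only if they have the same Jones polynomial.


classes: {D1, D2, D3, D4}
V(D1) = 1  [10 crossings, <D> = 1, w = 0]
V(D2) = 1  [10 crossings, <D> = 1, w = 0]
V(D3) = 1  [10 crossings, <D> = A^-6, w = -2]
D4 (bracket 1; 12 crossings at w = 0): V = 1
insight: one V(t) for all 4 diagrams — one class (guaranteed)
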